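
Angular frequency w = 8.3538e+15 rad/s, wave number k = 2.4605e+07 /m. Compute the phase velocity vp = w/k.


vp = w / k
= 8.3538e+15 / 2.4605e+07
= 3.3952e+08 m/s

3.3952e+08


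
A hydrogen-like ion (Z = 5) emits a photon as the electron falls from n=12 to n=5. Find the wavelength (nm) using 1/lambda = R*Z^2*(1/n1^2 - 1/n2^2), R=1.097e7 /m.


1/lambda = R * Z^2 * (1/n1^2 - 1/n2^2)
= 1.097e7 * 5^2 * (1/5^2 - 1/12^2)
= 1.097e7 * 25 * (0.04 - 0.006944)
= 9.0655e+06 /m
lambda = 1 / 9.0655e+06
= 110.3085 nm

110.3085


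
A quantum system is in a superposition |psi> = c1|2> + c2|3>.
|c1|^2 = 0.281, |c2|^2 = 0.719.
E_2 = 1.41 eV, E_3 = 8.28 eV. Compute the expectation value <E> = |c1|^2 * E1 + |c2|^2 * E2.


<E> = |c1|^2 * E1 + |c2|^2 * E2
= 0.281 * 1.41 + 0.719 * 8.28
= 0.3962 + 5.9533
= 6.3495 eV

6.3495


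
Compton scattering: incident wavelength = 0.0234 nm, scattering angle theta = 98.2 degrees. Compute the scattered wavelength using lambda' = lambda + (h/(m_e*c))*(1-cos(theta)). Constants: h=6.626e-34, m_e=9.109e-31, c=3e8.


Compton wavelength: h/(m_e*c) = 2.4247e-12 m
d_lambda = 2.4247e-12 * (1 - cos(98.2 deg))
= 2.4247e-12 * 1.142629
= 2.7705e-12 m = 0.002771 nm
lambda' = 0.0234 + 0.002771
= 0.026171 nm

0.026171


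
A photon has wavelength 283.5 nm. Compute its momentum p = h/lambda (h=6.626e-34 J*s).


p = h / lambda
= 6.626e-34 / (283.5e-9)
= 6.626e-34 / 2.8350e-07
= 2.3372e-27 kg*m/s

2.3372e-27


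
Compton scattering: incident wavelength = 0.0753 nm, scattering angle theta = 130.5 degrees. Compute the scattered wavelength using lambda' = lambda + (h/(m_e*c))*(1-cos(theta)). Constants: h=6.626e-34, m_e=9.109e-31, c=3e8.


Compton wavelength: h/(m_e*c) = 2.4247e-12 m
d_lambda = 2.4247e-12 * (1 - cos(130.5 deg))
= 2.4247e-12 * 1.649448
= 3.9994e-12 m = 0.003999 nm
lambda' = 0.0753 + 0.003999
= 0.079299 nm

0.079299


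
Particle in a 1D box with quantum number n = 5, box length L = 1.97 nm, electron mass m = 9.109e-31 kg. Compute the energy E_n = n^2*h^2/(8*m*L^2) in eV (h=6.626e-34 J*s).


E = n^2 * h^2 / (8 * m * L^2)
= 5^2 * (6.626e-34)^2 / (8 * 9.109e-31 * (1.97e-9)^2)
= 25 * 4.3904e-67 / (8 * 9.109e-31 * 3.8809e-18)
= 3.8811e-19 J
= 2.4226 eV

2.4226


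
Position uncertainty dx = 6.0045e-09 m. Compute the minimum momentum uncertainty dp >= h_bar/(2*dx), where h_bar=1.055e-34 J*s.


dp = h_bar / (2 * dx)
= 1.055e-34 / (2 * 6.0045e-09)
= 1.055e-34 / 1.2009e-08
= 8.7851e-27 kg*m/s

8.7851e-27


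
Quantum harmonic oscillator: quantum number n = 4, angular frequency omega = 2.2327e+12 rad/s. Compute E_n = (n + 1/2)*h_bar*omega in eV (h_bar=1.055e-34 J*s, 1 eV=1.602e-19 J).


E = (n + 1/2) * h_bar * omega
= (4 + 0.5) * 1.055e-34 * 2.2327e+12
= 4.5 * 2.3555e-22
= 1.0600e-21 J
= 0.0066 eV

0.0066


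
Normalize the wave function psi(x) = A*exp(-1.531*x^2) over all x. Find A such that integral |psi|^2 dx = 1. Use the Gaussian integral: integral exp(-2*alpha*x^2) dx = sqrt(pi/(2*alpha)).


integral |psi|^2 dx = A^2 * sqrt(pi/(2*alpha)) = 1
A^2 = sqrt(2*alpha/pi)
= sqrt(2 * 1.531 / pi)
= 0.987251
A = sqrt(0.987251)
= 0.9936

0.9936


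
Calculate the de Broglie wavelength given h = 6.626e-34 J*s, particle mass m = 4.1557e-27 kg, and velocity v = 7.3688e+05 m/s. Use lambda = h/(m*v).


lambda = h / (m * v)
= 6.626e-34 / (4.1557e-27 * 7.3688e+05)
= 6.626e-34 / 3.0623e-21
= 2.1638e-13 m

2.1638e-13


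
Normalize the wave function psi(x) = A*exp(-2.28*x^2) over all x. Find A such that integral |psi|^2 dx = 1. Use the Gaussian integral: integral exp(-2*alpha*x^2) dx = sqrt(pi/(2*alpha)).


integral |psi|^2 dx = A^2 * sqrt(pi/(2*alpha)) = 1
A^2 = sqrt(2*alpha/pi)
= sqrt(2 * 2.28 / pi)
= 1.204779
A = sqrt(1.204779)
= 1.0976

1.0976


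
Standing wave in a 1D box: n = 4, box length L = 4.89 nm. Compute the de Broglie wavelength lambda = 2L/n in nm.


lambda = 2L / n
= 2 * 4.89 / 4
= 9.78 / 4
= 2.445 nm

2.445


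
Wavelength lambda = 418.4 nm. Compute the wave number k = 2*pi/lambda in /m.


k = 2 * pi / lambda
= 6.2832 / (418.4e-9)
= 6.2832 / 4.1840e-07
= 1.5017e+07 /m

1.5017e+07


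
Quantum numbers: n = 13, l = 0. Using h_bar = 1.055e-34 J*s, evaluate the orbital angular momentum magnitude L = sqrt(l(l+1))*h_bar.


L = sqrt(l*(l+1)) * h_bar
= sqrt(0 * 1) * 1.055e-34
= sqrt(0) * 1.055e-34
= 0.0 * 1.055e-34
= 0.0000e+00 J*s

0.0000e+00


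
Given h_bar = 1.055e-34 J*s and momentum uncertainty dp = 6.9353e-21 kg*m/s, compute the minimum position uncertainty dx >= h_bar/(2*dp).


dx = h_bar / (2 * dp)
= 1.055e-34 / (2 * 6.9353e-21)
= 1.055e-34 / 1.3871e-20
= 7.6060e-15 m

7.6060e-15


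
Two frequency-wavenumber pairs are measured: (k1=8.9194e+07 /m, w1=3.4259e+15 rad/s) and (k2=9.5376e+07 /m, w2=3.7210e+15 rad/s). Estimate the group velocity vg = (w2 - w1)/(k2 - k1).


vg = (w2 - w1) / (k2 - k1)
= (3.7210e+15 - 3.4259e+15) / (9.5376e+07 - 8.9194e+07)
= 2.9510e+14 / 6.1820e+06
= 4.7735e+07 m/s

4.7735e+07


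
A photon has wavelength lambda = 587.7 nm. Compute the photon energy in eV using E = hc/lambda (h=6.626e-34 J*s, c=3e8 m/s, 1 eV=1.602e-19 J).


E = hc / lambda
= (6.626e-34)(3e8) / (587.7e-9)
= 1.9878e-25 / 5.8770e-07
= 3.3823e-19 J
Converting to eV: 3.3823e-19 / 1.602e-19
= 2.1113 eV

2.1113


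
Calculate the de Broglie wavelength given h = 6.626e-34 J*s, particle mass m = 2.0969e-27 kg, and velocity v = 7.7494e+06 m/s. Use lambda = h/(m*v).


lambda = h / (m * v)
= 6.626e-34 / (2.0969e-27 * 7.7494e+06)
= 6.626e-34 / 1.6250e-20
= 4.0776e-14 m

4.0776e-14


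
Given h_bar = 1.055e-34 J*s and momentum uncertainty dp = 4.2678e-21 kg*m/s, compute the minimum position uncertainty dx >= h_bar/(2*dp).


dx = h_bar / (2 * dp)
= 1.055e-34 / (2 * 4.2678e-21)
= 1.055e-34 / 8.5356e-21
= 1.2360e-14 m

1.2360e-14


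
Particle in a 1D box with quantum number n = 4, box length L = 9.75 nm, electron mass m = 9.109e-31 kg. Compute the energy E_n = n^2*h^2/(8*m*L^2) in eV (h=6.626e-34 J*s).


E = n^2 * h^2 / (8 * m * L^2)
= 4^2 * (6.626e-34)^2 / (8 * 9.109e-31 * (9.75e-9)^2)
= 16 * 4.3904e-67 / (8 * 9.109e-31 * 9.5063e-17)
= 1.0140e-20 J
= 0.0633 eV

0.0633


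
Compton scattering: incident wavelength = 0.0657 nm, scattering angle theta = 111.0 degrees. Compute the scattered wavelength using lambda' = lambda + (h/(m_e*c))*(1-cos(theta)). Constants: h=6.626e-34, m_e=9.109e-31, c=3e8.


Compton wavelength: h/(m_e*c) = 2.4247e-12 m
d_lambda = 2.4247e-12 * (1 - cos(111.0 deg))
= 2.4247e-12 * 1.358368
= 3.2936e-12 m = 0.003294 nm
lambda' = 0.0657 + 0.003294
= 0.068994 nm

0.068994


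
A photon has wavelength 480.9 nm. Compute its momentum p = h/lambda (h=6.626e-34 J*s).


p = h / lambda
= 6.626e-34 / (480.9e-9)
= 6.626e-34 / 4.8090e-07
= 1.3778e-27 kg*m/s

1.3778e-27


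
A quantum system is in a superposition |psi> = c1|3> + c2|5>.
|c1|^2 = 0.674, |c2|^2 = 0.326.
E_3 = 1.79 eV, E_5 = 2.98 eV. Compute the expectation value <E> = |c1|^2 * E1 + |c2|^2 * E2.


<E> = |c1|^2 * E1 + |c2|^2 * E2
= 0.674 * 1.79 + 0.326 * 2.98
= 1.2065 + 0.9715
= 2.1779 eV

2.1779


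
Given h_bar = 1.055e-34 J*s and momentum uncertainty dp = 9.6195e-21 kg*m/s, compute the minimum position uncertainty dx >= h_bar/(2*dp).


dx = h_bar / (2 * dp)
= 1.055e-34 / (2 * 9.6195e-21)
= 1.055e-34 / 1.9239e-20
= 5.4837e-15 m

5.4837e-15


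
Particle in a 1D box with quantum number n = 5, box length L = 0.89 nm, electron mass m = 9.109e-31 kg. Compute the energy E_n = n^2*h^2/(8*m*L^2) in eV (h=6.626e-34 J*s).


E = n^2 * h^2 / (8 * m * L^2)
= 5^2 * (6.626e-34)^2 / (8 * 9.109e-31 * (0.89e-9)^2)
= 25 * 4.3904e-67 / (8 * 9.109e-31 * 7.9210e-19)
= 1.9015e-18 J
= 11.8697 eV

11.8697


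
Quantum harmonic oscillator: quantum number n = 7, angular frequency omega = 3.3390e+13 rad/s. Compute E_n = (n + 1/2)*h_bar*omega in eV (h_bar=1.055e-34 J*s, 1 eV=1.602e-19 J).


E = (n + 1/2) * h_bar * omega
= (7 + 0.5) * 1.055e-34 * 3.3390e+13
= 7.5 * 3.5226e-21
= 2.6420e-20 J
= 0.1649 eV

0.1649


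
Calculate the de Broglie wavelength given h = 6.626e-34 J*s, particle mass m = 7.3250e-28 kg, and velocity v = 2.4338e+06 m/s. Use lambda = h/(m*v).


lambda = h / (m * v)
= 6.626e-34 / (7.3250e-28 * 2.4338e+06)
= 6.626e-34 / 1.7828e-21
= 3.7167e-13 m

3.7167e-13


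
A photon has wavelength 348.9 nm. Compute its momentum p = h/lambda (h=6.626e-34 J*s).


p = h / lambda
= 6.626e-34 / (348.9e-9)
= 6.626e-34 / 3.4890e-07
= 1.8991e-27 kg*m/s

1.8991e-27


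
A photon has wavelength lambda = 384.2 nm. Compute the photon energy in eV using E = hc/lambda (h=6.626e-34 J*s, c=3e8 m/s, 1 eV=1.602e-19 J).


E = hc / lambda
= (6.626e-34)(3e8) / (384.2e-9)
= 1.9878e-25 / 3.8420e-07
= 5.1739e-19 J
Converting to eV: 5.1739e-19 / 1.602e-19
= 3.2296 eV

3.2296


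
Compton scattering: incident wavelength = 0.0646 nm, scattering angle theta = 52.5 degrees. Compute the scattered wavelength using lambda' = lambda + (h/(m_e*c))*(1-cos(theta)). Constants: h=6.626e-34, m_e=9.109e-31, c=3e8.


Compton wavelength: h/(m_e*c) = 2.4247e-12 m
d_lambda = 2.4247e-12 * (1 - cos(52.5 deg))
= 2.4247e-12 * 0.391239
= 9.4864e-13 m = 0.000949 nm
lambda' = 0.0646 + 0.000949
= 0.065549 nm

0.065549


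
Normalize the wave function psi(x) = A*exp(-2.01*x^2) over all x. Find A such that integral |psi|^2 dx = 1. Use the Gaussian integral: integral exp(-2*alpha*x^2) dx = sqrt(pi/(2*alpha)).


integral |psi|^2 dx = A^2 * sqrt(pi/(2*alpha)) = 1
A^2 = sqrt(2*alpha/pi)
= sqrt(2 * 2.01 / pi)
= 1.131197
A = sqrt(1.131197)
= 1.0636

1.0636


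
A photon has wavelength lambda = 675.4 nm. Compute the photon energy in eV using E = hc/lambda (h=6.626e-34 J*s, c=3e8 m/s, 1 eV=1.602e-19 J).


E = hc / lambda
= (6.626e-34)(3e8) / (675.4e-9)
= 1.9878e-25 / 6.7540e-07
= 2.9431e-19 J
Converting to eV: 2.9431e-19 / 1.602e-19
= 1.8372 eV

1.8372


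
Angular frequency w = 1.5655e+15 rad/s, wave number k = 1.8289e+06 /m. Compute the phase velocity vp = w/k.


vp = w / k
= 1.5655e+15 / 1.8289e+06
= 8.5598e+08 m/s

8.5598e+08


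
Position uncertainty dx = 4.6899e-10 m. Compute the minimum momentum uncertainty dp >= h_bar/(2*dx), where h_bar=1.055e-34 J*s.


dp = h_bar / (2 * dx)
= 1.055e-34 / (2 * 4.6899e-10)
= 1.055e-34 / 9.3798e-10
= 1.1248e-25 kg*m/s

1.1248e-25


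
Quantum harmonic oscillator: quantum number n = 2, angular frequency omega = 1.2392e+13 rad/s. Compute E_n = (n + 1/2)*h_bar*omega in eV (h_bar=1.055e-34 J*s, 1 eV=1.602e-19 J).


E = (n + 1/2) * h_bar * omega
= (2 + 0.5) * 1.055e-34 * 1.2392e+13
= 2.5 * 1.3074e-21
= 3.2684e-21 J
= 0.0204 eV

0.0204


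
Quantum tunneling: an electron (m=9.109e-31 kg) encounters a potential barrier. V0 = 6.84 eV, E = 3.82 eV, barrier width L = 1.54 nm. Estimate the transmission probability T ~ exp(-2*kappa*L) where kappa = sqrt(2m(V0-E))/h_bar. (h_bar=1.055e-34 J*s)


V0 - E = 3.02 eV = 4.8380e-19 J
kappa = sqrt(2 * m * (V0-E)) / h_bar
= sqrt(2 * 9.109e-31 * 4.8380e-19) / 1.055e-34
= 8.8988e+09 /m
2*kappa*L = 2 * 8.8988e+09 * 1.54e-9
= 27.4084
T = exp(-27.4084) = 1.249375e-12

1.249375e-12


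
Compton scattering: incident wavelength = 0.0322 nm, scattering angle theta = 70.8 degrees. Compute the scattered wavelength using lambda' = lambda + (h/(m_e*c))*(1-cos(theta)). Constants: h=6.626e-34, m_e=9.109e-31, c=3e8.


Compton wavelength: h/(m_e*c) = 2.4247e-12 m
d_lambda = 2.4247e-12 * (1 - cos(70.8 deg))
= 2.4247e-12 * 0.671133
= 1.6273e-12 m = 0.001627 nm
lambda' = 0.0322 + 0.001627
= 0.033827 nm

0.033827


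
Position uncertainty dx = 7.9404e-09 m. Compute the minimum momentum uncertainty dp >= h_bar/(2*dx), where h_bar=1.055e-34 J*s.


dp = h_bar / (2 * dx)
= 1.055e-34 / (2 * 7.9404e-09)
= 1.055e-34 / 1.5881e-08
= 6.6432e-27 kg*m/s

6.6432e-27


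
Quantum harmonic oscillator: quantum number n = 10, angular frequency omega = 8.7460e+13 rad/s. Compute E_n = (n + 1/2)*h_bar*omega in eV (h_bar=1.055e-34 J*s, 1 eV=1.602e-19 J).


E = (n + 1/2) * h_bar * omega
= (10 + 0.5) * 1.055e-34 * 8.7460e+13
= 10.5 * 9.2270e-21
= 9.6884e-20 J
= 0.6048 eV

0.6048


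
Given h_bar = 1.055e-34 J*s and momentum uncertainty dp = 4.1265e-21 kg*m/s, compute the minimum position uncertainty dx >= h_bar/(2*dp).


dx = h_bar / (2 * dp)
= 1.055e-34 / (2 * 4.1265e-21)
= 1.055e-34 / 8.2530e-21
= 1.2783e-14 m

1.2783e-14


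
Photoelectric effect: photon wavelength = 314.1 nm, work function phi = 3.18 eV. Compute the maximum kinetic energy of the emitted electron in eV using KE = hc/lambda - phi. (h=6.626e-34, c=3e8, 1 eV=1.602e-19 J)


E_photon = hc / lambda
= (6.626e-34)(3e8) / (314.1e-9)
= 6.3286e-19 J
= 3.9504 eV
KE = E_photon - phi
= 3.9504 - 3.18
= 0.7704 eV

0.7704


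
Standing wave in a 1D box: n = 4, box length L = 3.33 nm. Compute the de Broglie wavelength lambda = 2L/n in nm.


lambda = 2L / n
= 2 * 3.33 / 4
= 6.66 / 4
= 1.665 nm

1.665


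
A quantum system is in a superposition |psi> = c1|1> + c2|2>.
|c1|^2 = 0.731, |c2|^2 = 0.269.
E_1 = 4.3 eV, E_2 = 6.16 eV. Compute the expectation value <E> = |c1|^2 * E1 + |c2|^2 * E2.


<E> = |c1|^2 * E1 + |c2|^2 * E2
= 0.731 * 4.3 + 0.269 * 6.16
= 3.1433 + 1.657
= 4.8003 eV

4.8003


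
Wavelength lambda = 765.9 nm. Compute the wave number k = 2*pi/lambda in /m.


k = 2 * pi / lambda
= 6.2832 / (765.9e-9)
= 6.2832 / 7.6590e-07
= 8.2037e+06 /m

8.2037e+06


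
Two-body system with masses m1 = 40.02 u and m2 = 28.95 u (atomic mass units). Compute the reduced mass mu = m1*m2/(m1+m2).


mu = m1 * m2 / (m1 + m2)
= 40.02 * 28.95 / (40.02 + 28.95)
= 1158.579 / 68.97
= 16.7983 u

16.7983


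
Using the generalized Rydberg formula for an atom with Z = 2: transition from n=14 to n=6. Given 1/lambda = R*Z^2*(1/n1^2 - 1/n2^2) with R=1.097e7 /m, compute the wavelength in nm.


1/lambda = R * Z^2 * (1/n1^2 - 1/n2^2)
= 1.097e7 * 2^2 * (1/6^2 - 1/14^2)
= 1.097e7 * 4 * (0.027778 - 0.005102)
= 9.9501e+05 /m
lambda = 1 / 9.9501e+05
= 1005.0137 nm

1005.0137


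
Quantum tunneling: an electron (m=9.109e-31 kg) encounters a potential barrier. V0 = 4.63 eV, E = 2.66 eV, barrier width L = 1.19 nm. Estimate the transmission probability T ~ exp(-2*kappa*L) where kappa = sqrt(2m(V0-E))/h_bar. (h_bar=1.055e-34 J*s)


V0 - E = 1.97 eV = 3.1559e-19 J
kappa = sqrt(2 * m * (V0-E)) / h_bar
= sqrt(2 * 9.109e-31 * 3.1559e-19) / 1.055e-34
= 7.1872e+09 /m
2*kappa*L = 2 * 7.1872e+09 * 1.19e-9
= 17.1056
T = exp(-17.1056) = 3.724919e-08

3.724919e-08


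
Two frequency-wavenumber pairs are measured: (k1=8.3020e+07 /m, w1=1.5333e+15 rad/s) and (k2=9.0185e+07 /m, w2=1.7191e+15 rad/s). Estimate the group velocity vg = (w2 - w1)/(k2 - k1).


vg = (w2 - w1) / (k2 - k1)
= (1.7191e+15 - 1.5333e+15) / (9.0185e+07 - 8.3020e+07)
= 1.8580e+14 / 7.1650e+06
= 2.5932e+07 m/s

2.5932e+07


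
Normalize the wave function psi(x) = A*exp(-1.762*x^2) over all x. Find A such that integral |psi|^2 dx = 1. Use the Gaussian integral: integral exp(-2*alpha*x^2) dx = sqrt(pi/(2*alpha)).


integral |psi|^2 dx = A^2 * sqrt(pi/(2*alpha)) = 1
A^2 = sqrt(2*alpha/pi)
= sqrt(2 * 1.762 / pi)
= 1.059115
A = sqrt(1.059115)
= 1.0291

1.0291


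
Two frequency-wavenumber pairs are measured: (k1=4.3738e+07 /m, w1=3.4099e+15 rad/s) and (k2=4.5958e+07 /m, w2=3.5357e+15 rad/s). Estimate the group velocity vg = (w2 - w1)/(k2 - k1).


vg = (w2 - w1) / (k2 - k1)
= (3.5357e+15 - 3.4099e+15) / (4.5958e+07 - 4.3738e+07)
= 1.2580e+14 / 2.2200e+06
= 5.6667e+07 m/s

5.6667e+07


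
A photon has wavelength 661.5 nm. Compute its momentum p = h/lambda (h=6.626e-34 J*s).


p = h / lambda
= 6.626e-34 / (661.5e-9)
= 6.626e-34 / 6.6150e-07
= 1.0017e-27 kg*m/s

1.0017e-27


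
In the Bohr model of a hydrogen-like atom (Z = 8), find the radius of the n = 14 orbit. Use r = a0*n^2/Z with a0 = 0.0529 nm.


r = a0 * n^2 / Z
= 0.0529 * 14^2 / 8
= 0.0529 * 196 / 8
= 1.2961 nm

1.2961


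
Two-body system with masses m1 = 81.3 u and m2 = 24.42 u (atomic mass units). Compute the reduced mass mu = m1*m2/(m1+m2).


mu = m1 * m2 / (m1 + m2)
= 81.3 * 24.42 / (81.3 + 24.42)
= 1985.346 / 105.72
= 18.7793 u

18.7793


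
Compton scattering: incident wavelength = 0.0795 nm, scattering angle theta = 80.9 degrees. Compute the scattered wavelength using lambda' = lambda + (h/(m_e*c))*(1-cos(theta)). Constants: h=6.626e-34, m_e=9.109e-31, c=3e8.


Compton wavelength: h/(m_e*c) = 2.4247e-12 m
d_lambda = 2.4247e-12 * (1 - cos(80.9 deg))
= 2.4247e-12 * 0.841842
= 2.0412e-12 m = 0.002041 nm
lambda' = 0.0795 + 0.002041
= 0.081541 nm

0.081541


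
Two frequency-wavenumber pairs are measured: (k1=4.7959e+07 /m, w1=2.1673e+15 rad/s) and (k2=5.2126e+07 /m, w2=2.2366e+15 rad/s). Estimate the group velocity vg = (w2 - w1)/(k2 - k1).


vg = (w2 - w1) / (k2 - k1)
= (2.2366e+15 - 2.1673e+15) / (5.2126e+07 - 4.7959e+07)
= 6.9300e+13 / 4.1670e+06
= 1.6631e+07 m/s

1.6631e+07


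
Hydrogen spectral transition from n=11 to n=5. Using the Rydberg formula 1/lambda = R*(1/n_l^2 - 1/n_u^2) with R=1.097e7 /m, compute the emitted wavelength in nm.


1/lambda = R * (1/n_l^2 - 1/n_u^2)
= 1.097e7 * (1/5^2 - 1/11^2)
= 1.097e7 * (0.04 - 0.008264)
= 1.097e7 * 0.031736
= 3.4814e+05 /m
lambda = 1 / 3.4814e+05 = 2872.4172 nm

2872.4172


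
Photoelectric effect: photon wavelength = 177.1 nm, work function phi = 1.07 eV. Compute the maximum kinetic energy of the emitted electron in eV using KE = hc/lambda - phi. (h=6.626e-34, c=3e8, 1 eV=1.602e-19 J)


E_photon = hc / lambda
= (6.626e-34)(3e8) / (177.1e-9)
= 1.1224e-18 J
= 7.0063 eV
KE = E_photon - phi
= 7.0063 - 1.07
= 5.9363 eV

5.9363


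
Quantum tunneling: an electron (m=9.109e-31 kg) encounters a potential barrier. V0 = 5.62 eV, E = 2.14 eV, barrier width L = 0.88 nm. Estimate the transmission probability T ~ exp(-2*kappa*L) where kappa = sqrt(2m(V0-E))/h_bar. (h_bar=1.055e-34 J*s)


V0 - E = 3.48 eV = 5.5750e-19 J
kappa = sqrt(2 * m * (V0-E)) / h_bar
= sqrt(2 * 9.109e-31 * 5.5750e-19) / 1.055e-34
= 9.5525e+09 /m
2*kappa*L = 2 * 9.5525e+09 * 0.88e-9
= 16.8125
T = exp(-16.8125) = 4.993885e-08

4.993885e-08


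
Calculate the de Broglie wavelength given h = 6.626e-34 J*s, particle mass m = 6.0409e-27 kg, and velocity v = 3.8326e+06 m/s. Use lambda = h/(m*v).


lambda = h / (m * v)
= 6.626e-34 / (6.0409e-27 * 3.8326e+06)
= 6.626e-34 / 2.3152e-20
= 2.8619e-14 m

2.8619e-14


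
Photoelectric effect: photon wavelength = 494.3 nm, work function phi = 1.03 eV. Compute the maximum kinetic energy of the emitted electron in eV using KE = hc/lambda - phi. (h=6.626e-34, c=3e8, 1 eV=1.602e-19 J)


E_photon = hc / lambda
= (6.626e-34)(3e8) / (494.3e-9)
= 4.0214e-19 J
= 2.5103 eV
KE = E_photon - phi
= 2.5103 - 1.03
= 1.4803 eV

1.4803


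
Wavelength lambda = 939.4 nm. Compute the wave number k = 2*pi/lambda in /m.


k = 2 * pi / lambda
= 6.2832 / (939.4e-9)
= 6.2832 / 9.3940e-07
= 6.6885e+06 /m

6.6885e+06


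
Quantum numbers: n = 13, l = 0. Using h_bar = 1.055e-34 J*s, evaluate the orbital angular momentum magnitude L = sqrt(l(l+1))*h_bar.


L = sqrt(l*(l+1)) * h_bar
= sqrt(0 * 1) * 1.055e-34
= sqrt(0) * 1.055e-34
= 0.0 * 1.055e-34
= 0.0000e+00 J*s

0.0000e+00


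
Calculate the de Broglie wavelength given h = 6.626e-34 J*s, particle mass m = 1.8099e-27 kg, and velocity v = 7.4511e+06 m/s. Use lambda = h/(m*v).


lambda = h / (m * v)
= 6.626e-34 / (1.8099e-27 * 7.4511e+06)
= 6.626e-34 / 1.3486e-20
= 4.9133e-14 m

4.9133e-14


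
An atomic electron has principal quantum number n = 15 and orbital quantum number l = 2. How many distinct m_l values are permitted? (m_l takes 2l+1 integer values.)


m_l ranges from -l to +l in integer steps
So m_l goes from -2 to +2
Count = 2l + 1 = 2*2 + 1
= 5

5


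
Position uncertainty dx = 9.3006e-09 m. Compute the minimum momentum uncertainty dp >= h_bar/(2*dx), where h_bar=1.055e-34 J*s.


dp = h_bar / (2 * dx)
= 1.055e-34 / (2 * 9.3006e-09)
= 1.055e-34 / 1.8601e-08
= 5.6717e-27 kg*m/s

5.6717e-27


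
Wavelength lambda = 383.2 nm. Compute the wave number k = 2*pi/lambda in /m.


k = 2 * pi / lambda
= 6.2832 / (383.2e-9)
= 6.2832 / 3.8320e-07
= 1.6397e+07 /m

1.6397e+07


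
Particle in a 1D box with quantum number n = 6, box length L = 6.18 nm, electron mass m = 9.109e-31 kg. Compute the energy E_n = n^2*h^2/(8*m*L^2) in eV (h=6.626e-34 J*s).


E = n^2 * h^2 / (8 * m * L^2)
= 6^2 * (6.626e-34)^2 / (8 * 9.109e-31 * (6.18e-9)^2)
= 36 * 4.3904e-67 / (8 * 9.109e-31 * 3.8192e-17)
= 5.6789e-20 J
= 0.3545 eV

0.3545


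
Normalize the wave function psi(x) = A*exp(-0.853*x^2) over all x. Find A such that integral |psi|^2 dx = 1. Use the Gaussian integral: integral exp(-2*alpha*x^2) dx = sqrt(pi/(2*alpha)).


integral |psi|^2 dx = A^2 * sqrt(pi/(2*alpha)) = 1
A^2 = sqrt(2*alpha/pi)
= sqrt(2 * 0.853 / pi)
= 0.73691
A = sqrt(0.73691)
= 0.8584

0.8584


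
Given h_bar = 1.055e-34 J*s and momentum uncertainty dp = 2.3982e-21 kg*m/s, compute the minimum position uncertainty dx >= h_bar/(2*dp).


dx = h_bar / (2 * dp)
= 1.055e-34 / (2 * 2.3982e-21)
= 1.055e-34 / 4.7964e-21
= 2.1996e-14 m

2.1996e-14


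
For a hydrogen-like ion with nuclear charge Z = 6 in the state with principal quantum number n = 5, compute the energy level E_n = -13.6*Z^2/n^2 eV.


E_n = -13.6 * Z^2 / n^2
= -13.6 * 6^2 / 5^2
= -13.6 * 36 / 25
= -19.584 eV

-19.584


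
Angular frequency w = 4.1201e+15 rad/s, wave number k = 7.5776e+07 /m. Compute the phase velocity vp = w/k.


vp = w / k
= 4.1201e+15 / 7.5776e+07
= 5.4372e+07 m/s

5.4372e+07


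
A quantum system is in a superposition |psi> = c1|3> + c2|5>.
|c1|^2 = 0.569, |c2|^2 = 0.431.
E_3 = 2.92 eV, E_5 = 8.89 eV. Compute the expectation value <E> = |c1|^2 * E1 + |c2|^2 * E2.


<E> = |c1|^2 * E1 + |c2|^2 * E2
= 0.569 * 2.92 + 0.431 * 8.89
= 1.6615 + 3.8316
= 5.4931 eV

5.4931


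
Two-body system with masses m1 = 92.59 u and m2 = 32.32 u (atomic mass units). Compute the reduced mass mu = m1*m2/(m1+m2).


mu = m1 * m2 / (m1 + m2)
= 92.59 * 32.32 / (92.59 + 32.32)
= 2992.5088 / 124.91
= 23.9573 u

23.9573


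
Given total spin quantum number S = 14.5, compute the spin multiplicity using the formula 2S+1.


Spin multiplicity = 2S + 1
= 2 * 14.5 + 1
= 29.0 + 1
= 30

30


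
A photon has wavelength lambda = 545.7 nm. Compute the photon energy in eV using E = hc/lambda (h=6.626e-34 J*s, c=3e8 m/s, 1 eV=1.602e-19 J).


E = hc / lambda
= (6.626e-34)(3e8) / (545.7e-9)
= 1.9878e-25 / 5.4570e-07
= 3.6427e-19 J
Converting to eV: 3.6427e-19 / 1.602e-19
= 2.2738 eV

2.2738


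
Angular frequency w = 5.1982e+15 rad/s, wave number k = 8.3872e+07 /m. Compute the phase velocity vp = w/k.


vp = w / k
= 5.1982e+15 / 8.3872e+07
= 6.1978e+07 m/s

6.1978e+07


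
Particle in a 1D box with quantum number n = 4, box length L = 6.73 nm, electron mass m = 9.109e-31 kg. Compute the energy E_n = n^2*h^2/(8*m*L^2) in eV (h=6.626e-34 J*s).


E = n^2 * h^2 / (8 * m * L^2)
= 4^2 * (6.626e-34)^2 / (8 * 9.109e-31 * (6.73e-9)^2)
= 16 * 4.3904e-67 / (8 * 9.109e-31 * 4.5293e-17)
= 2.1283e-20 J
= 0.1329 eV

0.1329


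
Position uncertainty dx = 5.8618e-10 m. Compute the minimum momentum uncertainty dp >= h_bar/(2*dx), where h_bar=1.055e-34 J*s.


dp = h_bar / (2 * dx)
= 1.055e-34 / (2 * 5.8618e-10)
= 1.055e-34 / 1.1724e-09
= 8.9989e-26 kg*m/s

8.9989e-26


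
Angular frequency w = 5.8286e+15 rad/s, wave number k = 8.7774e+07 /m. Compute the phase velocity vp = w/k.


vp = w / k
= 5.8286e+15 / 8.7774e+07
= 6.6405e+07 m/s

6.6405e+07


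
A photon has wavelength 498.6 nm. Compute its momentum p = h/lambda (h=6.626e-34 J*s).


p = h / lambda
= 6.626e-34 / (498.6e-9)
= 6.626e-34 / 4.9860e-07
= 1.3289e-27 kg*m/s

1.3289e-27


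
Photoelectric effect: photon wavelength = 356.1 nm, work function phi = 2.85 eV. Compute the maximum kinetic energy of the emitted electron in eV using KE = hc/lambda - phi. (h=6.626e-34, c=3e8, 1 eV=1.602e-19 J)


E_photon = hc / lambda
= (6.626e-34)(3e8) / (356.1e-9)
= 5.5821e-19 J
= 3.4845 eV
KE = E_photon - phi
= 3.4845 - 2.85
= 0.6345 eV

0.6345


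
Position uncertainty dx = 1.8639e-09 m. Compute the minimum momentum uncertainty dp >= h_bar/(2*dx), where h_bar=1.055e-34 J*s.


dp = h_bar / (2 * dx)
= 1.055e-34 / (2 * 1.8639e-09)
= 1.055e-34 / 3.7278e-09
= 2.8301e-26 kg*m/s

2.8301e-26


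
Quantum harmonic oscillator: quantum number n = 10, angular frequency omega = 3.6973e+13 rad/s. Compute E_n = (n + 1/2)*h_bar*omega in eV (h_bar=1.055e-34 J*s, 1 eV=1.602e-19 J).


E = (n + 1/2) * h_bar * omega
= (10 + 0.5) * 1.055e-34 * 3.6973e+13
= 10.5 * 3.9007e-21
= 4.0957e-20 J
= 0.2557 eV

0.2557


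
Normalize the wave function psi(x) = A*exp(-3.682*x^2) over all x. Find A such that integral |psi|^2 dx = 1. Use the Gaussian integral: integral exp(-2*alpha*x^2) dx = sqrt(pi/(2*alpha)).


integral |psi|^2 dx = A^2 * sqrt(pi/(2*alpha)) = 1
A^2 = sqrt(2*alpha/pi)
= sqrt(2 * 3.682 / pi)
= 1.531024
A = sqrt(1.531024)
= 1.2373

1.2373


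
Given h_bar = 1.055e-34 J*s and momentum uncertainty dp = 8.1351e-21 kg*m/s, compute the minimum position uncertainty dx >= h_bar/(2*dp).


dx = h_bar / (2 * dp)
= 1.055e-34 / (2 * 8.1351e-21)
= 1.055e-34 / 1.6270e-20
= 6.4842e-15 m

6.4842e-15


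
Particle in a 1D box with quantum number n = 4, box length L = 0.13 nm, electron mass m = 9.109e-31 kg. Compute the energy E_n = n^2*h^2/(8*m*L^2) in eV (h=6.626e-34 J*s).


E = n^2 * h^2 / (8 * m * L^2)
= 4^2 * (6.626e-34)^2 / (8 * 9.109e-31 * (0.13e-9)^2)
= 16 * 4.3904e-67 / (8 * 9.109e-31 * 1.6900e-20)
= 5.7039e-17 J
= 356.0516 eV

356.0516


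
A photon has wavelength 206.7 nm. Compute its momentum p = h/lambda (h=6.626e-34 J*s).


p = h / lambda
= 6.626e-34 / (206.7e-9)
= 6.626e-34 / 2.0670e-07
= 3.2056e-27 kg*m/s

3.2056e-27


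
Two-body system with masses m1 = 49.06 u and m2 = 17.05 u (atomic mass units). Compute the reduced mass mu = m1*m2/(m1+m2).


mu = m1 * m2 / (m1 + m2)
= 49.06 * 17.05 / (49.06 + 17.05)
= 836.473 / 66.11
= 12.6527 u

12.6527


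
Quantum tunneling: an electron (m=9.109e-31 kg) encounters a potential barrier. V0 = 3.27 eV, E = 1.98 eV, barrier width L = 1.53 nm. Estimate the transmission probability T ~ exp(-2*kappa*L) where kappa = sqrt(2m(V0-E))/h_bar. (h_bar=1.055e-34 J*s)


V0 - E = 1.29 eV = 2.0666e-19 J
kappa = sqrt(2 * m * (V0-E)) / h_bar
= sqrt(2 * 9.109e-31 * 2.0666e-19) / 1.055e-34
= 5.8160e+09 /m
2*kappa*L = 2 * 5.8160e+09 * 1.53e-9
= 17.7969
T = exp(-17.7969) = 1.865888e-08

1.865888e-08


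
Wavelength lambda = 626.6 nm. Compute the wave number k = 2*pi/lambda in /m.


k = 2 * pi / lambda
= 6.2832 / (626.6e-9)
= 6.2832 / 6.2660e-07
= 1.0027e+07 /m

1.0027e+07


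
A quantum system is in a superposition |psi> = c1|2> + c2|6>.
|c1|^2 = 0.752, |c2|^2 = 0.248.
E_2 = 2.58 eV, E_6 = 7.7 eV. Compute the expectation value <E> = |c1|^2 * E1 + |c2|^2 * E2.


<E> = |c1|^2 * E1 + |c2|^2 * E2
= 0.752 * 2.58 + 0.248 * 7.7
= 1.9402 + 1.9096
= 3.8498 eV

3.8498


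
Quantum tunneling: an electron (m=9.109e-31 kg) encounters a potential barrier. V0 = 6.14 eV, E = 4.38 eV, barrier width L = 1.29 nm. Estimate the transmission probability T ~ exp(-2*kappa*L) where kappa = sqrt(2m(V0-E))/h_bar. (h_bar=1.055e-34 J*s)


V0 - E = 1.76 eV = 2.8195e-19 J
kappa = sqrt(2 * m * (V0-E)) / h_bar
= sqrt(2 * 9.109e-31 * 2.8195e-19) / 1.055e-34
= 6.7934e+09 /m
2*kappa*L = 2 * 6.7934e+09 * 1.29e-9
= 17.5269
T = exp(-17.5269) = 2.444346e-08

2.444346e-08


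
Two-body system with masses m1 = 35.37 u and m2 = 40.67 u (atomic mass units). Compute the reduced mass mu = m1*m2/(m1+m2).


mu = m1 * m2 / (m1 + m2)
= 35.37 * 40.67 / (35.37 + 40.67)
= 1438.4979 / 76.04
= 18.9176 u

18.9176


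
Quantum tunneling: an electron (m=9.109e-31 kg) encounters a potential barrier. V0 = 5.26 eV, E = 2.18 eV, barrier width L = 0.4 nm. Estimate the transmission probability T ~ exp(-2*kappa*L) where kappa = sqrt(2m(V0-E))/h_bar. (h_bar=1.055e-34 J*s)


V0 - E = 3.08 eV = 4.9342e-19 J
kappa = sqrt(2 * m * (V0-E)) / h_bar
= sqrt(2 * 9.109e-31 * 4.9342e-19) / 1.055e-34
= 8.9868e+09 /m
2*kappa*L = 2 * 8.9868e+09 * 0.4e-9
= 7.1894
T = exp(-7.1894) = 7.545187e-04

7.545187e-04


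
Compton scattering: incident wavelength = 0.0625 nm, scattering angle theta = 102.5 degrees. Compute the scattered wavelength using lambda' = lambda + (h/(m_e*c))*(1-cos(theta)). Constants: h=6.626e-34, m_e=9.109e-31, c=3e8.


Compton wavelength: h/(m_e*c) = 2.4247e-12 m
d_lambda = 2.4247e-12 * (1 - cos(102.5 deg))
= 2.4247e-12 * 1.21644
= 2.9495e-12 m = 0.00295 nm
lambda' = 0.0625 + 0.00295
= 0.06545 nm

0.06545


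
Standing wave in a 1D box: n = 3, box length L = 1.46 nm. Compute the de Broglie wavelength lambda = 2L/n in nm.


lambda = 2L / n
= 2 * 1.46 / 3
= 2.92 / 3
= 0.9733 nm

0.9733


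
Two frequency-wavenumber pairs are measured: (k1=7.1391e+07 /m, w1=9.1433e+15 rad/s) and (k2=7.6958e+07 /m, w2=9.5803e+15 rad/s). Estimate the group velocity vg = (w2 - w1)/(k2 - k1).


vg = (w2 - w1) / (k2 - k1)
= (9.5803e+15 - 9.1433e+15) / (7.6958e+07 - 7.1391e+07)
= 4.3700e+14 / 5.5670e+06
= 7.8498e+07 m/s

7.8498e+07


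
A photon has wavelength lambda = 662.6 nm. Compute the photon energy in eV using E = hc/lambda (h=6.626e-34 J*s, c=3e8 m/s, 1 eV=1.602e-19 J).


E = hc / lambda
= (6.626e-34)(3e8) / (662.6e-9)
= 1.9878e-25 / 6.6260e-07
= 3.0000e-19 J
Converting to eV: 3.0000e-19 / 1.602e-19
= 1.8727 eV

1.8727


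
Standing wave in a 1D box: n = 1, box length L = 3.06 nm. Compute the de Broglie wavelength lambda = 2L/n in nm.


lambda = 2L / n
= 2 * 3.06 / 1
= 6.12 / 1
= 6.12 nm

6.12


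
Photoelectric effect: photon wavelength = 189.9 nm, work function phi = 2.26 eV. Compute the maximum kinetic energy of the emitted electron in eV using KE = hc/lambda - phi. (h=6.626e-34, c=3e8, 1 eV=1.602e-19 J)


E_photon = hc / lambda
= (6.626e-34)(3e8) / (189.9e-9)
= 1.0468e-18 J
= 6.5341 eV
KE = E_photon - phi
= 6.5341 - 2.26
= 4.2741 eV

4.2741


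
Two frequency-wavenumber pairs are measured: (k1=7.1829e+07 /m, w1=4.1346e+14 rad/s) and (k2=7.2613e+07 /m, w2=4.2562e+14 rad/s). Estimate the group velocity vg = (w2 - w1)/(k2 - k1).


vg = (w2 - w1) / (k2 - k1)
= (4.2562e+14 - 4.1346e+14) / (7.2613e+07 - 7.1829e+07)
= 1.2160e+13 / 7.8400e+05
= 1.5510e+07 m/s

1.5510e+07


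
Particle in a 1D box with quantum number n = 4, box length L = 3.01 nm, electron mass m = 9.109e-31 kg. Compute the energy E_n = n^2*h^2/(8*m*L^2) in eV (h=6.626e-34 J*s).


E = n^2 * h^2 / (8 * m * L^2)
= 4^2 * (6.626e-34)^2 / (8 * 9.109e-31 * (3.01e-9)^2)
= 16 * 4.3904e-67 / (8 * 9.109e-31 * 9.0601e-18)
= 1.0640e-19 J
= 0.6642 eV

0.6642


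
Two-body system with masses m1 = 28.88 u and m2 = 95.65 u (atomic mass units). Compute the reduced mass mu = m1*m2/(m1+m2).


mu = m1 * m2 / (m1 + m2)
= 28.88 * 95.65 / (28.88 + 95.65)
= 2762.372 / 124.53
= 22.1824 u

22.1824


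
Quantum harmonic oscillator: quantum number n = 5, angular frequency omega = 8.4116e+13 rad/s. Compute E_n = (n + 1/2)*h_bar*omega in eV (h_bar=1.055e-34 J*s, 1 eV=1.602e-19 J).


E = (n + 1/2) * h_bar * omega
= (5 + 0.5) * 1.055e-34 * 8.4116e+13
= 5.5 * 8.8742e-21
= 4.8808e-20 J
= 0.3047 eV

0.3047


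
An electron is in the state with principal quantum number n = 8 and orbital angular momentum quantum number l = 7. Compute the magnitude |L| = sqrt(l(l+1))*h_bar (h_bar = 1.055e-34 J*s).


L = sqrt(l*(l+1)) * h_bar
= sqrt(7 * 8) * 1.055e-34
= sqrt(56) * 1.055e-34
= 7.4833 * 1.055e-34
= 7.8949e-34 J*s

7.8949e-34


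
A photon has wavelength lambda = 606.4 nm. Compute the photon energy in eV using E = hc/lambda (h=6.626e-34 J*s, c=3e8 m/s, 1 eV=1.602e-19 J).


E = hc / lambda
= (6.626e-34)(3e8) / (606.4e-9)
= 1.9878e-25 / 6.0640e-07
= 3.2780e-19 J
Converting to eV: 3.2780e-19 / 1.602e-19
= 2.0462 eV

2.0462


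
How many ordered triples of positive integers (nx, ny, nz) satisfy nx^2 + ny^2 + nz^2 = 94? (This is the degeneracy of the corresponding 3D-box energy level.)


Enumerate all (nx, ny, nz) with nx^2 + ny^2 + nz^2 = 94:
(2,3,9)
(2,9,3)
(3,2,9)
(3,6,7)
(3,7,6)
(3,9,2)
(6,3,7)
(6,7,3)
(7,3,6)
(7,6,3)
(9,2,3)
(9,3,2)
Total degeneracy = 12

12


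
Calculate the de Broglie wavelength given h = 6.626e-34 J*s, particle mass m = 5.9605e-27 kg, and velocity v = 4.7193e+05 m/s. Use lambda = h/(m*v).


lambda = h / (m * v)
= 6.626e-34 / (5.9605e-27 * 4.7193e+05)
= 6.626e-34 / 2.8129e-21
= 2.3555e-13 m

2.3555e-13


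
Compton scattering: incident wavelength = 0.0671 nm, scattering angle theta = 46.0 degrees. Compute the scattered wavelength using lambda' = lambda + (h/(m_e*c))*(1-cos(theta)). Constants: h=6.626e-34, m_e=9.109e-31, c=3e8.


Compton wavelength: h/(m_e*c) = 2.4247e-12 m
d_lambda = 2.4247e-12 * (1 - cos(46.0 deg))
= 2.4247e-12 * 0.305342
= 7.4036e-13 m = 0.00074 nm
lambda' = 0.0671 + 0.00074
= 0.06784 nm

0.06784


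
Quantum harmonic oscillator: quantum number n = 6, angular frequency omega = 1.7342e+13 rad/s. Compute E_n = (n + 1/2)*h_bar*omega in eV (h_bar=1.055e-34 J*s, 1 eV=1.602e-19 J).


E = (n + 1/2) * h_bar * omega
= (6 + 0.5) * 1.055e-34 * 1.7342e+13
= 6.5 * 1.8296e-21
= 1.1892e-20 J
= 0.0742 eV

0.0742


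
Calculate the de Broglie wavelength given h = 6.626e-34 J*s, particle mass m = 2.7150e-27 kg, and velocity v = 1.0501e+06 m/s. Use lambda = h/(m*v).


lambda = h / (m * v)
= 6.626e-34 / (2.7150e-27 * 1.0501e+06)
= 6.626e-34 / 2.8510e-21
= 2.3241e-13 m

2.3241e-13


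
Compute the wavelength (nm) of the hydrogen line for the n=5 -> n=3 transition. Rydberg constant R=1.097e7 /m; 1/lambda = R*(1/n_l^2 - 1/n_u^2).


1/lambda = R * (1/n_l^2 - 1/n_u^2)
= 1.097e7 * (1/3^2 - 1/5^2)
= 1.097e7 * (0.111111 - 0.04)
= 1.097e7 * 0.071111
= 7.8009e+05 /m
lambda = 1 / 7.8009e+05 = 1281.9052 nm

1281.9052


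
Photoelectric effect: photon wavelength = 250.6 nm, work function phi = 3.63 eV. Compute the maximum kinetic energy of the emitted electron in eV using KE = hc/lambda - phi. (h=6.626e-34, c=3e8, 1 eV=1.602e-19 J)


E_photon = hc / lambda
= (6.626e-34)(3e8) / (250.6e-9)
= 7.9322e-19 J
= 4.9514 eV
KE = E_photon - phi
= 4.9514 - 3.63
= 1.3214 eV

1.3214


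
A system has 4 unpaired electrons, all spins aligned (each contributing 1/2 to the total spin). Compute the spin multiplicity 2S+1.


Total spin S = N * (1/2) = 4 * 0.5 = 2.0
Spin multiplicity = 2S + 1
= 2 * 2.0 + 1
= 5

5


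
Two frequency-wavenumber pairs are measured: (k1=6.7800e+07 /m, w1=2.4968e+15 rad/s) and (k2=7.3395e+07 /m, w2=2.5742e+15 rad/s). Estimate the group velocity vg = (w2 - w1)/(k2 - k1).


vg = (w2 - w1) / (k2 - k1)
= (2.5742e+15 - 2.4968e+15) / (7.3395e+07 - 6.7800e+07)
= 7.7400e+13 / 5.5950e+06
= 1.3834e+07 m/s

1.3834e+07


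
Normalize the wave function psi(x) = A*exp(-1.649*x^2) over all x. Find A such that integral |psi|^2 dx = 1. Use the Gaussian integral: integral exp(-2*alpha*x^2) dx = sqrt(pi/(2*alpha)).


integral |psi|^2 dx = A^2 * sqrt(pi/(2*alpha)) = 1
A^2 = sqrt(2*alpha/pi)
= sqrt(2 * 1.649 / pi)
= 1.024591
A = sqrt(1.024591)
= 1.0122

1.0122


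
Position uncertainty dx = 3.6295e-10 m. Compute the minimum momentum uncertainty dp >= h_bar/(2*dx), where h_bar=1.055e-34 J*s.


dp = h_bar / (2 * dx)
= 1.055e-34 / (2 * 3.6295e-10)
= 1.055e-34 / 7.2590e-10
= 1.4534e-25 kg*m/s

1.4534e-25


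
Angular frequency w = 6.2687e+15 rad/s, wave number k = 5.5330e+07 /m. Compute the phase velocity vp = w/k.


vp = w / k
= 6.2687e+15 / 5.5330e+07
= 1.1330e+08 m/s

1.1330e+08


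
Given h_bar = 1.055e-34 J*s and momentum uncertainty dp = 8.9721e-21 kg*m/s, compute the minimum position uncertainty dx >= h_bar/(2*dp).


dx = h_bar / (2 * dp)
= 1.055e-34 / (2 * 8.9721e-21)
= 1.055e-34 / 1.7944e-20
= 5.8793e-15 m

5.8793e-15


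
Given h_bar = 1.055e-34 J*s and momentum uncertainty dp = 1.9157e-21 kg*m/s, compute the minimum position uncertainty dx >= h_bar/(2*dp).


dx = h_bar / (2 * dp)
= 1.055e-34 / (2 * 1.9157e-21)
= 1.055e-34 / 3.8314e-21
= 2.7536e-14 m

2.7536e-14


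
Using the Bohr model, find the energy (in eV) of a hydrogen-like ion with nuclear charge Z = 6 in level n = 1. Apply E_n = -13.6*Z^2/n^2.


E_n = -13.6 * Z^2 / n^2
= -13.6 * 6^2 / 1^2
= -13.6 * 36 / 1
= -489.6 eV

-489.6


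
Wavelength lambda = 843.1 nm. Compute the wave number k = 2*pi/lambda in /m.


k = 2 * pi / lambda
= 6.2832 / (843.1e-9)
= 6.2832 / 8.4310e-07
= 7.4525e+06 /m

7.4525e+06


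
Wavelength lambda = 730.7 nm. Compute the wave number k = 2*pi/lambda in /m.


k = 2 * pi / lambda
= 6.2832 / (730.7e-9)
= 6.2832 / 7.3070e-07
= 8.5989e+06 /m

8.5989e+06


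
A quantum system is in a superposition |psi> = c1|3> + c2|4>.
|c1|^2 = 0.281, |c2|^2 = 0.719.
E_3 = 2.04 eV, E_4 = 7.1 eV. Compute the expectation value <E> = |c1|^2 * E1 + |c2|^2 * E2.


<E> = |c1|^2 * E1 + |c2|^2 * E2
= 0.281 * 2.04 + 0.719 * 7.1
= 0.5732 + 5.1049
= 5.6781 eV

5.6781


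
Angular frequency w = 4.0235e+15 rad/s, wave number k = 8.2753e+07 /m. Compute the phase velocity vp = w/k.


vp = w / k
= 4.0235e+15 / 8.2753e+07
= 4.8621e+07 m/s

4.8621e+07


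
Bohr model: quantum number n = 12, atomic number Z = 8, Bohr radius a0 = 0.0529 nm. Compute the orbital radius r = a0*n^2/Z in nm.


r = a0 * n^2 / Z
= 0.0529 * 12^2 / 8
= 0.0529 * 144 / 8
= 0.9522 nm

0.9522


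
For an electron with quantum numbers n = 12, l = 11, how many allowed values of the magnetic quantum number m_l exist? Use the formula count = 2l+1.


m_l ranges from -l to +l in integer steps
So m_l goes from -11 to +11
Count = 2l + 1 = 2*11 + 1
= 23

23


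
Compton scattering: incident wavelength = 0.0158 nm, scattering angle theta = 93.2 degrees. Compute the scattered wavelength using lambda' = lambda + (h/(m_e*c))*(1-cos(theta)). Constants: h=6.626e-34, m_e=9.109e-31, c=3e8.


Compton wavelength: h/(m_e*c) = 2.4247e-12 m
d_lambda = 2.4247e-12 * (1 - cos(93.2 deg))
= 2.4247e-12 * 1.055822
= 2.5601e-12 m = 0.00256 nm
lambda' = 0.0158 + 0.00256
= 0.01836 nm

0.01836


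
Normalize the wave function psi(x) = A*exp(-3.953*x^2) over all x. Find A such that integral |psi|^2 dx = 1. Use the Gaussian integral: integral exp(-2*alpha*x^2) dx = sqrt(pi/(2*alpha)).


integral |psi|^2 dx = A^2 * sqrt(pi/(2*alpha)) = 1
A^2 = sqrt(2*alpha/pi)
= sqrt(2 * 3.953 / pi)
= 1.586366
A = sqrt(1.586366)
= 1.2595

1.2595


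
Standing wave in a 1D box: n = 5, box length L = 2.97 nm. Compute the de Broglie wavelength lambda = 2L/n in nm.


lambda = 2L / n
= 2 * 2.97 / 5
= 5.94 / 5
= 1.188 nm

1.188


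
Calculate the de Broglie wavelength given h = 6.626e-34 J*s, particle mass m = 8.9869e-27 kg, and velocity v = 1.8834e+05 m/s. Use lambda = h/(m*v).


lambda = h / (m * v)
= 6.626e-34 / (8.9869e-27 * 1.8834e+05)
= 6.626e-34 / 1.6926e-21
= 3.9147e-13 m

3.9147e-13


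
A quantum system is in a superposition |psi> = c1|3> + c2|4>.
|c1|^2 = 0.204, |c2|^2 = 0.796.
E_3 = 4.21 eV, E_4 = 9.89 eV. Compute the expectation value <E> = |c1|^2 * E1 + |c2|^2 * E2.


<E> = |c1|^2 * E1 + |c2|^2 * E2
= 0.204 * 4.21 + 0.796 * 9.89
= 0.8588 + 7.8724
= 8.7313 eV

8.7313


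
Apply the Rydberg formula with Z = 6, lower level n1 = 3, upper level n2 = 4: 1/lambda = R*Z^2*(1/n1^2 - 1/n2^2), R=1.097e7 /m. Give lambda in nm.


1/lambda = R * Z^2 * (1/n1^2 - 1/n2^2)
= 1.097e7 * 6^2 * (1/3^2 - 1/4^2)
= 1.097e7 * 36 * (0.111111 - 0.0625)
= 1.9197e+07 /m
lambda = 1 / 1.9197e+07
= 52.0901 nm

52.0901


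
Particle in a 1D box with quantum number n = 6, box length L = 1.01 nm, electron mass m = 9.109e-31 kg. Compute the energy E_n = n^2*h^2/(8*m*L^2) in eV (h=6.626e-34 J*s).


E = n^2 * h^2 / (8 * m * L^2)
= 6^2 * (6.626e-34)^2 / (8 * 9.109e-31 * (1.01e-9)^2)
= 36 * 4.3904e-67 / (8 * 9.109e-31 * 1.0201e-18)
= 2.1262e-18 J
= 13.2721 eV

13.2721


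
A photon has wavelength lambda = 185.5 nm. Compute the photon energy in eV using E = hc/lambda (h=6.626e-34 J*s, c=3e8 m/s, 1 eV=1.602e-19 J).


E = hc / lambda
= (6.626e-34)(3e8) / (185.5e-9)
= 1.9878e-25 / 1.8550e-07
= 1.0716e-18 J
Converting to eV: 1.0716e-18 / 1.602e-19
= 6.6891 eV

6.6891
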